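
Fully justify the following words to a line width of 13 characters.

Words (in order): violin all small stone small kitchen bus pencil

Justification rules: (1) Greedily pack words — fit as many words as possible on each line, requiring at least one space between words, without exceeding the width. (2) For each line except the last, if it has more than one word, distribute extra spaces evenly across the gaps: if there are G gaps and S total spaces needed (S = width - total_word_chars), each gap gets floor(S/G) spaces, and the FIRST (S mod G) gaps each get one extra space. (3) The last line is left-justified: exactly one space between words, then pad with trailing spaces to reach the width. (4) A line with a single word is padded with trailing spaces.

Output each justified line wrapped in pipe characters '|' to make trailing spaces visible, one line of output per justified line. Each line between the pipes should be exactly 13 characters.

Answer: |violin    all|
|small   stone|
|small kitchen|
|bus pencil   |

Derivation:
Line 1: ['violin', 'all'] (min_width=10, slack=3)
Line 2: ['small', 'stone'] (min_width=11, slack=2)
Line 3: ['small', 'kitchen'] (min_width=13, slack=0)
Line 4: ['bus', 'pencil'] (min_width=10, slack=3)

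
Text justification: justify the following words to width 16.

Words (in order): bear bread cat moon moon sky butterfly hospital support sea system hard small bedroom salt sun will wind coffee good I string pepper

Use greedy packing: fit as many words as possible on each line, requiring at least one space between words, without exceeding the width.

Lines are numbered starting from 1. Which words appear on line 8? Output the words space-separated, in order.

Line 1: ['bear', 'bread', 'cat'] (min_width=14, slack=2)
Line 2: ['moon', 'moon', 'sky'] (min_width=13, slack=3)
Line 3: ['butterfly'] (min_width=9, slack=7)
Line 4: ['hospital', 'support'] (min_width=16, slack=0)
Line 5: ['sea', 'system', 'hard'] (min_width=15, slack=1)
Line 6: ['small', 'bedroom'] (min_width=13, slack=3)
Line 7: ['salt', 'sun', 'will'] (min_width=13, slack=3)
Line 8: ['wind', 'coffee', 'good'] (min_width=16, slack=0)
Line 9: ['I', 'string', 'pepper'] (min_width=15, slack=1)

Answer: wind coffee good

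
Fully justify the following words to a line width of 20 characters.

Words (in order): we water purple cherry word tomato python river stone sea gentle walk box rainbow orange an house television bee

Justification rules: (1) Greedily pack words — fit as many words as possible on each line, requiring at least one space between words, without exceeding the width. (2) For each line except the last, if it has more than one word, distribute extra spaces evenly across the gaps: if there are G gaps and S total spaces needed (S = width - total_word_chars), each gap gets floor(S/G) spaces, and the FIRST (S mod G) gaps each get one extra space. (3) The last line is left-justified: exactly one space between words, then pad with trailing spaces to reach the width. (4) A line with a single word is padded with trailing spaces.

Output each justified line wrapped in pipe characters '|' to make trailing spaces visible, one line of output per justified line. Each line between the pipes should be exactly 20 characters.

Answer: |we    water   purple|
|cherry  word  tomato|
|python  river  stone|
|sea  gentle walk box|
|rainbow   orange  an|
|house television bee|

Derivation:
Line 1: ['we', 'water', 'purple'] (min_width=15, slack=5)
Line 2: ['cherry', 'word', 'tomato'] (min_width=18, slack=2)
Line 3: ['python', 'river', 'stone'] (min_width=18, slack=2)
Line 4: ['sea', 'gentle', 'walk', 'box'] (min_width=19, slack=1)
Line 5: ['rainbow', 'orange', 'an'] (min_width=17, slack=3)
Line 6: ['house', 'television', 'bee'] (min_width=20, slack=0)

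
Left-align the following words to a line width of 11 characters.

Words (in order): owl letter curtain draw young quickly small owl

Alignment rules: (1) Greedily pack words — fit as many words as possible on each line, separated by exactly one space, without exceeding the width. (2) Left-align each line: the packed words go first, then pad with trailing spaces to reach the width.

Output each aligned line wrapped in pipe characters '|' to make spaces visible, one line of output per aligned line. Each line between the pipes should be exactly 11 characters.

Answer: |owl letter |
|curtain    |
|draw young |
|quickly    |
|small owl  |

Derivation:
Line 1: ['owl', 'letter'] (min_width=10, slack=1)
Line 2: ['curtain'] (min_width=7, slack=4)
Line 3: ['draw', 'young'] (min_width=10, slack=1)
Line 4: ['quickly'] (min_width=7, slack=4)
Line 5: ['small', 'owl'] (min_width=9, slack=2)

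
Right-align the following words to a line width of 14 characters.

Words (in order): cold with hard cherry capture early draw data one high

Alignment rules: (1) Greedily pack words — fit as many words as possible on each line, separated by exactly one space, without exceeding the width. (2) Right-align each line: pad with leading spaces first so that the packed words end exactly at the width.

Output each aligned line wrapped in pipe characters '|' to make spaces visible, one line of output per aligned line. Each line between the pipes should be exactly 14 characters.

Line 1: ['cold', 'with', 'hard'] (min_width=14, slack=0)
Line 2: ['cherry', 'capture'] (min_width=14, slack=0)
Line 3: ['early', 'draw'] (min_width=10, slack=4)
Line 4: ['data', 'one', 'high'] (min_width=13, slack=1)

Answer: |cold with hard|
|cherry capture|
|    early draw|
| data one high|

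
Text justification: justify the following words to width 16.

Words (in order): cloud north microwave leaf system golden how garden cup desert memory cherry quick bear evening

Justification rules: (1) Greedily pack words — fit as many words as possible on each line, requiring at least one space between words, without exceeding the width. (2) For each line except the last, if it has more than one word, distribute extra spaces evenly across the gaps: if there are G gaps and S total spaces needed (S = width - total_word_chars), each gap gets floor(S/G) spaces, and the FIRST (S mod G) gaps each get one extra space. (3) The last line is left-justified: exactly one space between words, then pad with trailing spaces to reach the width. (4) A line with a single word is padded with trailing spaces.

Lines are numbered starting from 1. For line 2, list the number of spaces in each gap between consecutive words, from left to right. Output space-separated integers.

Answer: 3

Derivation:
Line 1: ['cloud', 'north'] (min_width=11, slack=5)
Line 2: ['microwave', 'leaf'] (min_width=14, slack=2)
Line 3: ['system', 'golden'] (min_width=13, slack=3)
Line 4: ['how', 'garden', 'cup'] (min_width=14, slack=2)
Line 5: ['desert', 'memory'] (min_width=13, slack=3)
Line 6: ['cherry', 'quick'] (min_width=12, slack=4)
Line 7: ['bear', 'evening'] (min_width=12, slack=4)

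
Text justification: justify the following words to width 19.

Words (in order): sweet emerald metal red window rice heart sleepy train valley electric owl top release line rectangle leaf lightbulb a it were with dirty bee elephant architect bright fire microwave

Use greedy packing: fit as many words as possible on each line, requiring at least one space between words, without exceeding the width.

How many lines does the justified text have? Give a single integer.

Answer: 11

Derivation:
Line 1: ['sweet', 'emerald', 'metal'] (min_width=19, slack=0)
Line 2: ['red', 'window', 'rice'] (min_width=15, slack=4)
Line 3: ['heart', 'sleepy', 'train'] (min_width=18, slack=1)
Line 4: ['valley', 'electric', 'owl'] (min_width=19, slack=0)
Line 5: ['top', 'release', 'line'] (min_width=16, slack=3)
Line 6: ['rectangle', 'leaf'] (min_width=14, slack=5)
Line 7: ['lightbulb', 'a', 'it', 'were'] (min_width=19, slack=0)
Line 8: ['with', 'dirty', 'bee'] (min_width=14, slack=5)
Line 9: ['elephant', 'architect'] (min_width=18, slack=1)
Line 10: ['bright', 'fire'] (min_width=11, slack=8)
Line 11: ['microwave'] (min_width=9, slack=10)
Total lines: 11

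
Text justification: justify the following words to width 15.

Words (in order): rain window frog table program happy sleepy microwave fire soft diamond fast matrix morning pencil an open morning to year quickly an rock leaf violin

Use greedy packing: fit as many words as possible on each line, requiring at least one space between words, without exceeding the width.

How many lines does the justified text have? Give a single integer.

Answer: 12

Derivation:
Line 1: ['rain', 'window'] (min_width=11, slack=4)
Line 2: ['frog', 'table'] (min_width=10, slack=5)
Line 3: ['program', 'happy'] (min_width=13, slack=2)
Line 4: ['sleepy'] (min_width=6, slack=9)
Line 5: ['microwave', 'fire'] (min_width=14, slack=1)
Line 6: ['soft', 'diamond'] (min_width=12, slack=3)
Line 7: ['fast', 'matrix'] (min_width=11, slack=4)
Line 8: ['morning', 'pencil'] (min_width=14, slack=1)
Line 9: ['an', 'open', 'morning'] (min_width=15, slack=0)
Line 10: ['to', 'year', 'quickly'] (min_width=15, slack=0)
Line 11: ['an', 'rock', 'leaf'] (min_width=12, slack=3)
Line 12: ['violin'] (min_width=6, slack=9)
Total lines: 12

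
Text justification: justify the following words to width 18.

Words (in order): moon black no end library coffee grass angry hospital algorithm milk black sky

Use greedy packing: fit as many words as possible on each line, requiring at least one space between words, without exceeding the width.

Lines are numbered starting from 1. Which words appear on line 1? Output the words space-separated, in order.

Answer: moon black no end

Derivation:
Line 1: ['moon', 'black', 'no', 'end'] (min_width=17, slack=1)
Line 2: ['library', 'coffee'] (min_width=14, slack=4)
Line 3: ['grass', 'angry'] (min_width=11, slack=7)
Line 4: ['hospital', 'algorithm'] (min_width=18, slack=0)
Line 5: ['milk', 'black', 'sky'] (min_width=14, slack=4)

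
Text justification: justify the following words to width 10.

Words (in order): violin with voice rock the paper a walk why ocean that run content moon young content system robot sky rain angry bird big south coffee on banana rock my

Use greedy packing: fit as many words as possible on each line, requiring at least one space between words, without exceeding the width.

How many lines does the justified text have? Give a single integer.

Answer: 18

Derivation:
Line 1: ['violin'] (min_width=6, slack=4)
Line 2: ['with', 'voice'] (min_width=10, slack=0)
Line 3: ['rock', 'the'] (min_width=8, slack=2)
Line 4: ['paper', 'a'] (min_width=7, slack=3)
Line 5: ['walk', 'why'] (min_width=8, slack=2)
Line 6: ['ocean', 'that'] (min_width=10, slack=0)
Line 7: ['run'] (min_width=3, slack=7)
Line 8: ['content'] (min_width=7, slack=3)
Line 9: ['moon', 'young'] (min_width=10, slack=0)
Line 10: ['content'] (min_width=7, slack=3)
Line 11: ['system'] (min_width=6, slack=4)
Line 12: ['robot', 'sky'] (min_width=9, slack=1)
Line 13: ['rain', 'angry'] (min_width=10, slack=0)
Line 14: ['bird', 'big'] (min_width=8, slack=2)
Line 15: ['south'] (min_width=5, slack=5)
Line 16: ['coffee', 'on'] (min_width=9, slack=1)
Line 17: ['banana'] (min_width=6, slack=4)
Line 18: ['rock', 'my'] (min_width=7, slack=3)
Total lines: 18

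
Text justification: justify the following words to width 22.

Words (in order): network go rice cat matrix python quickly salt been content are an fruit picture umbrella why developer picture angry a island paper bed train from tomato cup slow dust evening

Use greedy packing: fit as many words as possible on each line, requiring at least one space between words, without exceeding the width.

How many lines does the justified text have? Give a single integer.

Line 1: ['network', 'go', 'rice', 'cat'] (min_width=19, slack=3)
Line 2: ['matrix', 'python', 'quickly'] (min_width=21, slack=1)
Line 3: ['salt', 'been', 'content', 'are'] (min_width=21, slack=1)
Line 4: ['an', 'fruit', 'picture'] (min_width=16, slack=6)
Line 5: ['umbrella', 'why', 'developer'] (min_width=22, slack=0)
Line 6: ['picture', 'angry', 'a', 'island'] (min_width=22, slack=0)
Line 7: ['paper', 'bed', 'train', 'from'] (min_width=20, slack=2)
Line 8: ['tomato', 'cup', 'slow', 'dust'] (min_width=20, slack=2)
Line 9: ['evening'] (min_width=7, slack=15)
Total lines: 9

Answer: 9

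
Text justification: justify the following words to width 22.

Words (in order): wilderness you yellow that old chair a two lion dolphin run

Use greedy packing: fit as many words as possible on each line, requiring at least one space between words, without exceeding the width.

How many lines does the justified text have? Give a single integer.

Answer: 3

Derivation:
Line 1: ['wilderness', 'you', 'yellow'] (min_width=21, slack=1)
Line 2: ['that', 'old', 'chair', 'a', 'two'] (min_width=20, slack=2)
Line 3: ['lion', 'dolphin', 'run'] (min_width=16, slack=6)
Total lines: 3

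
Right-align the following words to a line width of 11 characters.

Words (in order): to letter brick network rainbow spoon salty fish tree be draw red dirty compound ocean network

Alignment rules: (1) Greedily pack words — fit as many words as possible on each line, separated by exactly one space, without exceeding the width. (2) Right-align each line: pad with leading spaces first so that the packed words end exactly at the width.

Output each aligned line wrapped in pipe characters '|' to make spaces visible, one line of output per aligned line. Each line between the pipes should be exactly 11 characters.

Line 1: ['to', 'letter'] (min_width=9, slack=2)
Line 2: ['brick'] (min_width=5, slack=6)
Line 3: ['network'] (min_width=7, slack=4)
Line 4: ['rainbow'] (min_width=7, slack=4)
Line 5: ['spoon', 'salty'] (min_width=11, slack=0)
Line 6: ['fish', 'tree'] (min_width=9, slack=2)
Line 7: ['be', 'draw', 'red'] (min_width=11, slack=0)
Line 8: ['dirty'] (min_width=5, slack=6)
Line 9: ['compound'] (min_width=8, slack=3)
Line 10: ['ocean'] (min_width=5, slack=6)
Line 11: ['network'] (min_width=7, slack=4)

Answer: |  to letter|
|      brick|
|    network|
|    rainbow|
|spoon salty|
|  fish tree|
|be draw red|
|      dirty|
|   compound|
|      ocean|
|    network|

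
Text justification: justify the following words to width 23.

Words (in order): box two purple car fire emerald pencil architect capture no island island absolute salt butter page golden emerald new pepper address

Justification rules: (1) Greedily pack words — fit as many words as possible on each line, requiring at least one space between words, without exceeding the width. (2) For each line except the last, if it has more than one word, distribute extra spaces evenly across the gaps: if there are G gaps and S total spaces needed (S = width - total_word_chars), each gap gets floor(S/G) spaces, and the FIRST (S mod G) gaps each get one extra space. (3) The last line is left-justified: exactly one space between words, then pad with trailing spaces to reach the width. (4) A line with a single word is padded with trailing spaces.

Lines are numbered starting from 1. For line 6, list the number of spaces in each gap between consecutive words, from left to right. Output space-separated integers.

Line 1: ['box', 'two', 'purple', 'car', 'fire'] (min_width=23, slack=0)
Line 2: ['emerald', 'pencil'] (min_width=14, slack=9)
Line 3: ['architect', 'capture', 'no'] (min_width=20, slack=3)
Line 4: ['island', 'island', 'absolute'] (min_width=22, slack=1)
Line 5: ['salt', 'butter', 'page', 'golden'] (min_width=23, slack=0)
Line 6: ['emerald', 'new', 'pepper'] (min_width=18, slack=5)
Line 7: ['address'] (min_width=7, slack=16)

Answer: 4 3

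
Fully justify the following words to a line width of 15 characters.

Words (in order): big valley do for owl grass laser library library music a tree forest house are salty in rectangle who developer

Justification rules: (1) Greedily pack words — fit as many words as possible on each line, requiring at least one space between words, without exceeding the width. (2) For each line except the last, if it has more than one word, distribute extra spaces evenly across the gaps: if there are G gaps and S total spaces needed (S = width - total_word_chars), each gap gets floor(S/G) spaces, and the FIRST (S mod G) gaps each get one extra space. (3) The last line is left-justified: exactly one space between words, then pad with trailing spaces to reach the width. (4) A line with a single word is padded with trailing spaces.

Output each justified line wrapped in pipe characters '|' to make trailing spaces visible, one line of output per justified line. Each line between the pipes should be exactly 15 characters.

Answer: |big  valley  do|
|for  owl  grass|
|laser   library|
|library music a|
|tree     forest|
|house are salty|
|in    rectangle|
|who developer  |

Derivation:
Line 1: ['big', 'valley', 'do'] (min_width=13, slack=2)
Line 2: ['for', 'owl', 'grass'] (min_width=13, slack=2)
Line 3: ['laser', 'library'] (min_width=13, slack=2)
Line 4: ['library', 'music', 'a'] (min_width=15, slack=0)
Line 5: ['tree', 'forest'] (min_width=11, slack=4)
Line 6: ['house', 'are', 'salty'] (min_width=15, slack=0)
Line 7: ['in', 'rectangle'] (min_width=12, slack=3)
Line 8: ['who', 'developer'] (min_width=13, slack=2)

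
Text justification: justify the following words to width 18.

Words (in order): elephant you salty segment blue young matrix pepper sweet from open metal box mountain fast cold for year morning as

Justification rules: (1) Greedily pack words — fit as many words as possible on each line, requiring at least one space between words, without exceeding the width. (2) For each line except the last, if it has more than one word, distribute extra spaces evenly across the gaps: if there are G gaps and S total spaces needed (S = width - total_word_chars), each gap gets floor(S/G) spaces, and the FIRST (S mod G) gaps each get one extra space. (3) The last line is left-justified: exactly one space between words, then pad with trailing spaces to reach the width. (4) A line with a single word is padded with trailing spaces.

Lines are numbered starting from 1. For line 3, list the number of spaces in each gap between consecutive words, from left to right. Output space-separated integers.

Answer: 6

Derivation:
Line 1: ['elephant', 'you', 'salty'] (min_width=18, slack=0)
Line 2: ['segment', 'blue', 'young'] (min_width=18, slack=0)
Line 3: ['matrix', 'pepper'] (min_width=13, slack=5)
Line 4: ['sweet', 'from', 'open'] (min_width=15, slack=3)
Line 5: ['metal', 'box', 'mountain'] (min_width=18, slack=0)
Line 6: ['fast', 'cold', 'for', 'year'] (min_width=18, slack=0)
Line 7: ['morning', 'as'] (min_width=10, slack=8)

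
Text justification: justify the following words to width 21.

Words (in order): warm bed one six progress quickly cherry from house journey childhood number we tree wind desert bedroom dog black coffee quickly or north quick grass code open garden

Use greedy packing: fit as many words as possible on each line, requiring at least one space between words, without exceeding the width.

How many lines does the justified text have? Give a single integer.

Answer: 9

Derivation:
Line 1: ['warm', 'bed', 'one', 'six'] (min_width=16, slack=5)
Line 2: ['progress', 'quickly'] (min_width=16, slack=5)
Line 3: ['cherry', 'from', 'house'] (min_width=17, slack=4)
Line 4: ['journey', 'childhood'] (min_width=17, slack=4)
Line 5: ['number', 'we', 'tree', 'wind'] (min_width=19, slack=2)
Line 6: ['desert', 'bedroom', 'dog'] (min_width=18, slack=3)
Line 7: ['black', 'coffee', 'quickly'] (min_width=20, slack=1)
Line 8: ['or', 'north', 'quick', 'grass'] (min_width=20, slack=1)
Line 9: ['code', 'open', 'garden'] (min_width=16, slack=5)
Total lines: 9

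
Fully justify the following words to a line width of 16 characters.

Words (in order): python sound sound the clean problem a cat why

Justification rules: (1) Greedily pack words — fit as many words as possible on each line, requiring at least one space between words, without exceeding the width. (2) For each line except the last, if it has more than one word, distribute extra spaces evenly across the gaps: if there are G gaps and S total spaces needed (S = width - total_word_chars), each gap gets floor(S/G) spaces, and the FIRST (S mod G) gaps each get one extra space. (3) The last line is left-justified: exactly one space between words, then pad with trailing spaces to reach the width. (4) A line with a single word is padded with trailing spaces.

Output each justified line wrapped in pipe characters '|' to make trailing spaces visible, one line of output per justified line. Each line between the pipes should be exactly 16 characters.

Answer: |python     sound|
|sound  the clean|
|problem   a  cat|
|why             |

Derivation:
Line 1: ['python', 'sound'] (min_width=12, slack=4)
Line 2: ['sound', 'the', 'clean'] (min_width=15, slack=1)
Line 3: ['problem', 'a', 'cat'] (min_width=13, slack=3)
Line 4: ['why'] (min_width=3, slack=13)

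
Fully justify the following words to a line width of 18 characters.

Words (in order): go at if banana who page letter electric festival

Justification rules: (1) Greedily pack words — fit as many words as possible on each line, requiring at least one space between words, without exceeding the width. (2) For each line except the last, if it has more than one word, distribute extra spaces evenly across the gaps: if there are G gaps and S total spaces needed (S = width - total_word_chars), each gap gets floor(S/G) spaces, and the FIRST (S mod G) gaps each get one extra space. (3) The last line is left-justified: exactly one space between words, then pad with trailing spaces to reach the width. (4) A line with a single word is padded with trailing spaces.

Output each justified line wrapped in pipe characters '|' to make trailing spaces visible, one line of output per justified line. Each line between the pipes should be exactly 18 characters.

Line 1: ['go', 'at', 'if', 'banana'] (min_width=15, slack=3)
Line 2: ['who', 'page', 'letter'] (min_width=15, slack=3)
Line 3: ['electric', 'festival'] (min_width=17, slack=1)

Answer: |go  at  if  banana|
|who   page  letter|
|electric festival |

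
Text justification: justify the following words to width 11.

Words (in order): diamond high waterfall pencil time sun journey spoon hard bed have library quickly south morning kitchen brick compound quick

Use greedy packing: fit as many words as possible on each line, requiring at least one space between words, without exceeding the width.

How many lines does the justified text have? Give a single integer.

Line 1: ['diamond'] (min_width=7, slack=4)
Line 2: ['high'] (min_width=4, slack=7)
Line 3: ['waterfall'] (min_width=9, slack=2)
Line 4: ['pencil', 'time'] (min_width=11, slack=0)
Line 5: ['sun', 'journey'] (min_width=11, slack=0)
Line 6: ['spoon', 'hard'] (min_width=10, slack=1)
Line 7: ['bed', 'have'] (min_width=8, slack=3)
Line 8: ['library'] (min_width=7, slack=4)
Line 9: ['quickly'] (min_width=7, slack=4)
Line 10: ['south'] (min_width=5, slack=6)
Line 11: ['morning'] (min_width=7, slack=4)
Line 12: ['kitchen'] (min_width=7, slack=4)
Line 13: ['brick'] (min_width=5, slack=6)
Line 14: ['compound'] (min_width=8, slack=3)
Line 15: ['quick'] (min_width=5, slack=6)
Total lines: 15

Answer: 15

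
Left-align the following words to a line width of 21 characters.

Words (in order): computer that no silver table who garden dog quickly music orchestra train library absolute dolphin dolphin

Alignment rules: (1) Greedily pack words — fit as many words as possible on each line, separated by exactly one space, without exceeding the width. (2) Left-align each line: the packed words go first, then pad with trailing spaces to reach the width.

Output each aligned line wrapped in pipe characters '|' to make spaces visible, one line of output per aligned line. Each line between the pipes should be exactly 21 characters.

Line 1: ['computer', 'that', 'no'] (min_width=16, slack=5)
Line 2: ['silver', 'table', 'who'] (min_width=16, slack=5)
Line 3: ['garden', 'dog', 'quickly'] (min_width=18, slack=3)
Line 4: ['music', 'orchestra', 'train'] (min_width=21, slack=0)
Line 5: ['library', 'absolute'] (min_width=16, slack=5)
Line 6: ['dolphin', 'dolphin'] (min_width=15, slack=6)

Answer: |computer that no     |
|silver table who     |
|garden dog quickly   |
|music orchestra train|
|library absolute     |
|dolphin dolphin      |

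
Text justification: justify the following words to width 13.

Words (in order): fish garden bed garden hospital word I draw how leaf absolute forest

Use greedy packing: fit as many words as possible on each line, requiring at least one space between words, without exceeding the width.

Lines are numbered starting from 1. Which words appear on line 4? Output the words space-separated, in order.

Line 1: ['fish', 'garden'] (min_width=11, slack=2)
Line 2: ['bed', 'garden'] (min_width=10, slack=3)
Line 3: ['hospital', 'word'] (min_width=13, slack=0)
Line 4: ['I', 'draw', 'how'] (min_width=10, slack=3)
Line 5: ['leaf', 'absolute'] (min_width=13, slack=0)
Line 6: ['forest'] (min_width=6, slack=7)

Answer: I draw how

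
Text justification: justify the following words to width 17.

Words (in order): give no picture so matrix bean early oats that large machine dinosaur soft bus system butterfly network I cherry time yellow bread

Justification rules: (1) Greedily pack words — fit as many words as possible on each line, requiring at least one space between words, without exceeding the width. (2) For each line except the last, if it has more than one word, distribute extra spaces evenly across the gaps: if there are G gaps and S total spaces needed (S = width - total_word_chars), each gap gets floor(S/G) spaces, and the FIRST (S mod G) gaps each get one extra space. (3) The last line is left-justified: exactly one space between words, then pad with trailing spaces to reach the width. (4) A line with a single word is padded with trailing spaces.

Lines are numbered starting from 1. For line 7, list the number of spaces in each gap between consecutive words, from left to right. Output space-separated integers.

Line 1: ['give', 'no', 'picture'] (min_width=15, slack=2)
Line 2: ['so', 'matrix', 'bean'] (min_width=14, slack=3)
Line 3: ['early', 'oats', 'that'] (min_width=15, slack=2)
Line 4: ['large', 'machine'] (min_width=13, slack=4)
Line 5: ['dinosaur', 'soft', 'bus'] (min_width=17, slack=0)
Line 6: ['system', 'butterfly'] (min_width=16, slack=1)
Line 7: ['network', 'I', 'cherry'] (min_width=16, slack=1)
Line 8: ['time', 'yellow', 'bread'] (min_width=17, slack=0)

Answer: 2 1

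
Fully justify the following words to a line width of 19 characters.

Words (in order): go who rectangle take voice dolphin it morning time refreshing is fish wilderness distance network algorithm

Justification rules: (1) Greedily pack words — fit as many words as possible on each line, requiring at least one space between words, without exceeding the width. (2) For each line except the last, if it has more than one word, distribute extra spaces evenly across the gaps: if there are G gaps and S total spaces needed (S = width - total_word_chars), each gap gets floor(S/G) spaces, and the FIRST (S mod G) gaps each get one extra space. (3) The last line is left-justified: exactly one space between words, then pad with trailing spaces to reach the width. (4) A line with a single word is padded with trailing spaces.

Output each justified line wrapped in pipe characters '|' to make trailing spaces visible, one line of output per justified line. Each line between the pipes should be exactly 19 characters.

Line 1: ['go', 'who', 'rectangle'] (min_width=16, slack=3)
Line 2: ['take', 'voice', 'dolphin'] (min_width=18, slack=1)
Line 3: ['it', 'morning', 'time'] (min_width=15, slack=4)
Line 4: ['refreshing', 'is', 'fish'] (min_width=18, slack=1)
Line 5: ['wilderness', 'distance'] (min_width=19, slack=0)
Line 6: ['network', 'algorithm'] (min_width=17, slack=2)

Answer: |go   who  rectangle|
|take  voice dolphin|
|it   morning   time|
|refreshing  is fish|
|wilderness distance|
|network algorithm  |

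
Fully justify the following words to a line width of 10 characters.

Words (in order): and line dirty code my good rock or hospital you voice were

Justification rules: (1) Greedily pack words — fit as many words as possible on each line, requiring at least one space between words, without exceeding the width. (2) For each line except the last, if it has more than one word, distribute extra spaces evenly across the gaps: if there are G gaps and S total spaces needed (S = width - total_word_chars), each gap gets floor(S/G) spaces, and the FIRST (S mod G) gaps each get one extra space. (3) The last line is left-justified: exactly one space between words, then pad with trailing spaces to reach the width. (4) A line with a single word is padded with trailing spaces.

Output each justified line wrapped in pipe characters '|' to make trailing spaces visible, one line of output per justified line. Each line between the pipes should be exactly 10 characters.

Answer: |and   line|
|dirty code|
|my    good|
|rock    or|
|hospital  |
|you  voice|
|were      |

Derivation:
Line 1: ['and', 'line'] (min_width=8, slack=2)
Line 2: ['dirty', 'code'] (min_width=10, slack=0)
Line 3: ['my', 'good'] (min_width=7, slack=3)
Line 4: ['rock', 'or'] (min_width=7, slack=3)
Line 5: ['hospital'] (min_width=8, slack=2)
Line 6: ['you', 'voice'] (min_width=9, slack=1)
Line 7: ['were'] (min_width=4, slack=6)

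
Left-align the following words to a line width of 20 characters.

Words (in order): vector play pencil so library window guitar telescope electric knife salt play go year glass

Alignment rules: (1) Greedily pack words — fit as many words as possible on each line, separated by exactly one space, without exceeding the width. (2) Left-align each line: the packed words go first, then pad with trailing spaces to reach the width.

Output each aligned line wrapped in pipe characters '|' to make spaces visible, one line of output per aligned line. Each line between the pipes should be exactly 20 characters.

Line 1: ['vector', 'play', 'pencil'] (min_width=18, slack=2)
Line 2: ['so', 'library', 'window'] (min_width=17, slack=3)
Line 3: ['guitar', 'telescope'] (min_width=16, slack=4)
Line 4: ['electric', 'knife', 'salt'] (min_width=19, slack=1)
Line 5: ['play', 'go', 'year', 'glass'] (min_width=18, slack=2)

Answer: |vector play pencil  |
|so library window   |
|guitar telescope    |
|electric knife salt |
|play go year glass  |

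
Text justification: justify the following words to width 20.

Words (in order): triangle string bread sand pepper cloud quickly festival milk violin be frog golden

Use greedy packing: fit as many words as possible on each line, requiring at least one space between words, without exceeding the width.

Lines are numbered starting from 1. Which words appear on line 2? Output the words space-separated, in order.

Answer: bread sand pepper

Derivation:
Line 1: ['triangle', 'string'] (min_width=15, slack=5)
Line 2: ['bread', 'sand', 'pepper'] (min_width=17, slack=3)
Line 3: ['cloud', 'quickly'] (min_width=13, slack=7)
Line 4: ['festival', 'milk', 'violin'] (min_width=20, slack=0)
Line 5: ['be', 'frog', 'golden'] (min_width=14, slack=6)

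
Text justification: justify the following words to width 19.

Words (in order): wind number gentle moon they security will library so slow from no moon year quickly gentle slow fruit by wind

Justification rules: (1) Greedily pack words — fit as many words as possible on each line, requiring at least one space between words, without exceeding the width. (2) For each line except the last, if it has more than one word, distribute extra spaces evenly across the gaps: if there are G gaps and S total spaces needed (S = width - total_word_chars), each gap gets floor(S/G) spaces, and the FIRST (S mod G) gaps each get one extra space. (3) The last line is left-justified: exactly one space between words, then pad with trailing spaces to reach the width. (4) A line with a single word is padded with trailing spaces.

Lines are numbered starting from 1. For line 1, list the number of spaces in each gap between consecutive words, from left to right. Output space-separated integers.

Answer: 2 1

Derivation:
Line 1: ['wind', 'number', 'gentle'] (min_width=18, slack=1)
Line 2: ['moon', 'they', 'security'] (min_width=18, slack=1)
Line 3: ['will', 'library', 'so'] (min_width=15, slack=4)
Line 4: ['slow', 'from', 'no', 'moon'] (min_width=17, slack=2)
Line 5: ['year', 'quickly', 'gentle'] (min_width=19, slack=0)
Line 6: ['slow', 'fruit', 'by', 'wind'] (min_width=18, slack=1)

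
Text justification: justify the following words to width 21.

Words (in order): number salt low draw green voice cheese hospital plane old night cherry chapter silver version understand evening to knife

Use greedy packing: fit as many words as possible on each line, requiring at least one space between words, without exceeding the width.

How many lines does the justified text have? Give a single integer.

Line 1: ['number', 'salt', 'low', 'draw'] (min_width=20, slack=1)
Line 2: ['green', 'voice', 'cheese'] (min_width=18, slack=3)
Line 3: ['hospital', 'plane', 'old'] (min_width=18, slack=3)
Line 4: ['night', 'cherry', 'chapter'] (min_width=20, slack=1)
Line 5: ['silver', 'version'] (min_width=14, slack=7)
Line 6: ['understand', 'evening', 'to'] (min_width=21, slack=0)
Line 7: ['knife'] (min_width=5, slack=16)
Total lines: 7

Answer: 7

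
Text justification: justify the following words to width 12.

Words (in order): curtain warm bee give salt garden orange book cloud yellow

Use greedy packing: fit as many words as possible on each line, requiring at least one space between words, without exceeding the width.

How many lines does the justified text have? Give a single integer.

Answer: 5

Derivation:
Line 1: ['curtain', 'warm'] (min_width=12, slack=0)
Line 2: ['bee', 'give'] (min_width=8, slack=4)
Line 3: ['salt', 'garden'] (min_width=11, slack=1)
Line 4: ['orange', 'book'] (min_width=11, slack=1)
Line 5: ['cloud', 'yellow'] (min_width=12, slack=0)
Total lines: 5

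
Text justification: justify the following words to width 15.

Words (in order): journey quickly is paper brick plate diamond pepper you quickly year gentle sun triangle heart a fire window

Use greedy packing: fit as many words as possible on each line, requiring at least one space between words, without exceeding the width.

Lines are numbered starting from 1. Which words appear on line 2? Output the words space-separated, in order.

Line 1: ['journey', 'quickly'] (min_width=15, slack=0)
Line 2: ['is', 'paper', 'brick'] (min_width=14, slack=1)
Line 3: ['plate', 'diamond'] (min_width=13, slack=2)
Line 4: ['pepper', 'you'] (min_width=10, slack=5)
Line 5: ['quickly', 'year'] (min_width=12, slack=3)
Line 6: ['gentle', 'sun'] (min_width=10, slack=5)
Line 7: ['triangle', 'heart'] (min_width=14, slack=1)
Line 8: ['a', 'fire', 'window'] (min_width=13, slack=2)

Answer: is paper brick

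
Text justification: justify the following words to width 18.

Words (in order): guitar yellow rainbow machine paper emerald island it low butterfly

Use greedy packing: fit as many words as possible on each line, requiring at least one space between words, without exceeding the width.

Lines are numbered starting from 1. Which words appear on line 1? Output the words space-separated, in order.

Line 1: ['guitar', 'yellow'] (min_width=13, slack=5)
Line 2: ['rainbow', 'machine'] (min_width=15, slack=3)
Line 3: ['paper', 'emerald'] (min_width=13, slack=5)
Line 4: ['island', 'it', 'low'] (min_width=13, slack=5)
Line 5: ['butterfly'] (min_width=9, slack=9)

Answer: guitar yellow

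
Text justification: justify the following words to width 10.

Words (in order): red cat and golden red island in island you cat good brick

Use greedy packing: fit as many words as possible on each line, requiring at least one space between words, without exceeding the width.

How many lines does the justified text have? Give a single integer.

Answer: 6

Derivation:
Line 1: ['red', 'cat'] (min_width=7, slack=3)
Line 2: ['and', 'golden'] (min_width=10, slack=0)
Line 3: ['red', 'island'] (min_width=10, slack=0)
Line 4: ['in', 'island'] (min_width=9, slack=1)
Line 5: ['you', 'cat'] (min_width=7, slack=3)
Line 6: ['good', 'brick'] (min_width=10, slack=0)
Total lines: 6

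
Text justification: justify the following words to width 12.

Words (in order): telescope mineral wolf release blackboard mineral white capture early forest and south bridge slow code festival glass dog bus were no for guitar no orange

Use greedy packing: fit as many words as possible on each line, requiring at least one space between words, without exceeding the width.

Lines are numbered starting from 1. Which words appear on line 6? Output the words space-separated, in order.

Line 1: ['telescope'] (min_width=9, slack=3)
Line 2: ['mineral', 'wolf'] (min_width=12, slack=0)
Line 3: ['release'] (min_width=7, slack=5)
Line 4: ['blackboard'] (min_width=10, slack=2)
Line 5: ['mineral'] (min_width=7, slack=5)
Line 6: ['white'] (min_width=5, slack=7)
Line 7: ['capture'] (min_width=7, slack=5)
Line 8: ['early', 'forest'] (min_width=12, slack=0)
Line 9: ['and', 'south'] (min_width=9, slack=3)
Line 10: ['bridge', 'slow'] (min_width=11, slack=1)
Line 11: ['code'] (min_width=4, slack=8)
Line 12: ['festival'] (min_width=8, slack=4)
Line 13: ['glass', 'dog'] (min_width=9, slack=3)
Line 14: ['bus', 'were', 'no'] (min_width=11, slack=1)
Line 15: ['for', 'guitar'] (min_width=10, slack=2)
Line 16: ['no', 'orange'] (min_width=9, slack=3)

Answer: white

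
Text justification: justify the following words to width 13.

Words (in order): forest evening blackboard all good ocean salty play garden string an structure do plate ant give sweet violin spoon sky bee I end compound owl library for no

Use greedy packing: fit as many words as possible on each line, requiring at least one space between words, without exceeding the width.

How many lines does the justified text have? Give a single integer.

Answer: 15

Derivation:
Line 1: ['forest'] (min_width=6, slack=7)
Line 2: ['evening'] (min_width=7, slack=6)
Line 3: ['blackboard'] (min_width=10, slack=3)
Line 4: ['all', 'good'] (min_width=8, slack=5)
Line 5: ['ocean', 'salty'] (min_width=11, slack=2)
Line 6: ['play', 'garden'] (min_width=11, slack=2)
Line 7: ['string', 'an'] (min_width=9, slack=4)
Line 8: ['structure', 'do'] (min_width=12, slack=1)
Line 9: ['plate', 'ant'] (min_width=9, slack=4)
Line 10: ['give', 'sweet'] (min_width=10, slack=3)
Line 11: ['violin', 'spoon'] (min_width=12, slack=1)
Line 12: ['sky', 'bee', 'I', 'end'] (min_width=13, slack=0)
Line 13: ['compound', 'owl'] (min_width=12, slack=1)
Line 14: ['library', 'for'] (min_width=11, slack=2)
Line 15: ['no'] (min_width=2, slack=11)
Total lines: 15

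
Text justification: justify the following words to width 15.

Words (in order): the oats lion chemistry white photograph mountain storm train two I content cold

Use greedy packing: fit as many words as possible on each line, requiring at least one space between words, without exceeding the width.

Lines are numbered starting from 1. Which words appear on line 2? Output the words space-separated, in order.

Answer: chemistry white

Derivation:
Line 1: ['the', 'oats', 'lion'] (min_width=13, slack=2)
Line 2: ['chemistry', 'white'] (min_width=15, slack=0)
Line 3: ['photograph'] (min_width=10, slack=5)
Line 4: ['mountain', 'storm'] (min_width=14, slack=1)
Line 5: ['train', 'two', 'I'] (min_width=11, slack=4)
Line 6: ['content', 'cold'] (min_width=12, slack=3)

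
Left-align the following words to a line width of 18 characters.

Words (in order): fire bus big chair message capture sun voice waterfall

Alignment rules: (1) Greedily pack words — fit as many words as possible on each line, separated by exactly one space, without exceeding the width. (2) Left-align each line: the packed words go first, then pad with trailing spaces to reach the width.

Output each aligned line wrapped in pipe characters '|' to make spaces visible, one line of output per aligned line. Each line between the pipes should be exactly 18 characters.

Line 1: ['fire', 'bus', 'big', 'chair'] (min_width=18, slack=0)
Line 2: ['message', 'capture'] (min_width=15, slack=3)
Line 3: ['sun', 'voice'] (min_width=9, slack=9)
Line 4: ['waterfall'] (min_width=9, slack=9)

Answer: |fire bus big chair|
|message capture   |
|sun voice         |
|waterfall         |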